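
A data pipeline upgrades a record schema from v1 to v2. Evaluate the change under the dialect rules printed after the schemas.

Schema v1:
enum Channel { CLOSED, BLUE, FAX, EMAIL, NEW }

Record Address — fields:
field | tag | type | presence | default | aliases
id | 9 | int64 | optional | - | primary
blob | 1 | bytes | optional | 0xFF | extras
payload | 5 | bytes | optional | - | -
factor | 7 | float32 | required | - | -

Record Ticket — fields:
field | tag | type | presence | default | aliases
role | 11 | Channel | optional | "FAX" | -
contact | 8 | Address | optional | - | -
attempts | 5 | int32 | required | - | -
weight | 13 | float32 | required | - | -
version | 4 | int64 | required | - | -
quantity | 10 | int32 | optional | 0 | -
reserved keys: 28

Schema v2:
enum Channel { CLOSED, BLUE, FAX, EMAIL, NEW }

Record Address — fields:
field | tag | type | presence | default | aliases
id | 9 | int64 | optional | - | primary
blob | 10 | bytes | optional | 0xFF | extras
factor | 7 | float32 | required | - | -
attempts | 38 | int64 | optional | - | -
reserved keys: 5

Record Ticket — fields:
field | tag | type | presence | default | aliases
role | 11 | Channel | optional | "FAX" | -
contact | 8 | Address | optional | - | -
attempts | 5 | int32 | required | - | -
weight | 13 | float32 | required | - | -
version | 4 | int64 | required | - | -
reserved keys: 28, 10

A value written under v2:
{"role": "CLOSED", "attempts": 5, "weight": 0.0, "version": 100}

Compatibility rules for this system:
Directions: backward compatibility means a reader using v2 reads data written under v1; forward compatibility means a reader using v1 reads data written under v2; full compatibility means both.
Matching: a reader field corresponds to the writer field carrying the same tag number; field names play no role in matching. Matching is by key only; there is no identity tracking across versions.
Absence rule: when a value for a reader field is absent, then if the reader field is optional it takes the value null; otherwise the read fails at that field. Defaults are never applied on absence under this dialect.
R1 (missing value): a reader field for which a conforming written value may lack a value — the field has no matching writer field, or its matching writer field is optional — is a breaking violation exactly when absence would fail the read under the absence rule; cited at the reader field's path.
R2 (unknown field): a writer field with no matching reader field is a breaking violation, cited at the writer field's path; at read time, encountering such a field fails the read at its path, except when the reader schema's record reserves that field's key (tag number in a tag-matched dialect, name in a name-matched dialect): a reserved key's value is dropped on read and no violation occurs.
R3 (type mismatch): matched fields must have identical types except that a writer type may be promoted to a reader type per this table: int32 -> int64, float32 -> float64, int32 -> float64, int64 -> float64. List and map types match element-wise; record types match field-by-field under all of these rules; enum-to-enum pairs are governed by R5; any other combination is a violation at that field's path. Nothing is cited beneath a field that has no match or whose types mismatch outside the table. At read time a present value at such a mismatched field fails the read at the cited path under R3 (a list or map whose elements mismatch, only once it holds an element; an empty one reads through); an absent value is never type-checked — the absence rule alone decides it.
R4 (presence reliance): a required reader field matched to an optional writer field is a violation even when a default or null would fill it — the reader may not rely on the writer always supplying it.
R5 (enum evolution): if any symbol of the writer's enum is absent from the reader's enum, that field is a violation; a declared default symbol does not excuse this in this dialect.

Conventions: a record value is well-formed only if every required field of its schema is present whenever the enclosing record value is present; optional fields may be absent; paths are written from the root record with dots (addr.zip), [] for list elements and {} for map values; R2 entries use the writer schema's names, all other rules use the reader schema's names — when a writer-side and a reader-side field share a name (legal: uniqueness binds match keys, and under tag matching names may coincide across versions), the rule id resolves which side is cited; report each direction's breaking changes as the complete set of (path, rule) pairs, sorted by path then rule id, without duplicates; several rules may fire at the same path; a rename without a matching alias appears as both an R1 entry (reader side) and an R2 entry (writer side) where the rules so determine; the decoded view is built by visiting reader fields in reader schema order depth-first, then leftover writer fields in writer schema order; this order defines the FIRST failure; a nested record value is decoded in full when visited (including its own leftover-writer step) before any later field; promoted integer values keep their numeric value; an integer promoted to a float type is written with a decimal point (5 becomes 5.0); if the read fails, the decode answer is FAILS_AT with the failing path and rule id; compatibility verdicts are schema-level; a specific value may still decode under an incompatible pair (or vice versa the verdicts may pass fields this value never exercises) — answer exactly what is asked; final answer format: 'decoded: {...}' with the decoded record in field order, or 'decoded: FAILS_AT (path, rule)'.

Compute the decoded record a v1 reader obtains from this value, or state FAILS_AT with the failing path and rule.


decoded: {"role": "CLOSED", "contact": null, "attempts": 5, "weight": 0.0, "version": 100, "quantity": null}

in Ticket below, arrows point writer -> reader
decode (reader v1):
  role := "CLOSED"
  contact := null (not supplied -> null)
  attempts := 5
  weight := 0.0
  version := 100
  quantity := null (not supplied -> null)
  => decoded: {"role": "CLOSED", "contact": null, "attempts": 5, "weight": 0.0, "version": 100, "quantity": null}
the other Ticket changes do not affect what is asked:
  removed field payload from record Address (its key 5 joins the reserved list) -> inert under this dialect — no rule fires on Ticket and the result does not move
  added field attempts to record Address: optional int64, tag 38 (in v2 it sits last) -> affects the rule determinations only; this particular Ticket value decodes identically
  removed field quantity from record Ticket (its key 10 joins the reserved list) -> inert under this dialect — no rule fires on Ticket and the result does not move
  field blob in record Address: tag 1 changed to 10 -> affects the rule determinations only; this particular Ticket value decodes identically


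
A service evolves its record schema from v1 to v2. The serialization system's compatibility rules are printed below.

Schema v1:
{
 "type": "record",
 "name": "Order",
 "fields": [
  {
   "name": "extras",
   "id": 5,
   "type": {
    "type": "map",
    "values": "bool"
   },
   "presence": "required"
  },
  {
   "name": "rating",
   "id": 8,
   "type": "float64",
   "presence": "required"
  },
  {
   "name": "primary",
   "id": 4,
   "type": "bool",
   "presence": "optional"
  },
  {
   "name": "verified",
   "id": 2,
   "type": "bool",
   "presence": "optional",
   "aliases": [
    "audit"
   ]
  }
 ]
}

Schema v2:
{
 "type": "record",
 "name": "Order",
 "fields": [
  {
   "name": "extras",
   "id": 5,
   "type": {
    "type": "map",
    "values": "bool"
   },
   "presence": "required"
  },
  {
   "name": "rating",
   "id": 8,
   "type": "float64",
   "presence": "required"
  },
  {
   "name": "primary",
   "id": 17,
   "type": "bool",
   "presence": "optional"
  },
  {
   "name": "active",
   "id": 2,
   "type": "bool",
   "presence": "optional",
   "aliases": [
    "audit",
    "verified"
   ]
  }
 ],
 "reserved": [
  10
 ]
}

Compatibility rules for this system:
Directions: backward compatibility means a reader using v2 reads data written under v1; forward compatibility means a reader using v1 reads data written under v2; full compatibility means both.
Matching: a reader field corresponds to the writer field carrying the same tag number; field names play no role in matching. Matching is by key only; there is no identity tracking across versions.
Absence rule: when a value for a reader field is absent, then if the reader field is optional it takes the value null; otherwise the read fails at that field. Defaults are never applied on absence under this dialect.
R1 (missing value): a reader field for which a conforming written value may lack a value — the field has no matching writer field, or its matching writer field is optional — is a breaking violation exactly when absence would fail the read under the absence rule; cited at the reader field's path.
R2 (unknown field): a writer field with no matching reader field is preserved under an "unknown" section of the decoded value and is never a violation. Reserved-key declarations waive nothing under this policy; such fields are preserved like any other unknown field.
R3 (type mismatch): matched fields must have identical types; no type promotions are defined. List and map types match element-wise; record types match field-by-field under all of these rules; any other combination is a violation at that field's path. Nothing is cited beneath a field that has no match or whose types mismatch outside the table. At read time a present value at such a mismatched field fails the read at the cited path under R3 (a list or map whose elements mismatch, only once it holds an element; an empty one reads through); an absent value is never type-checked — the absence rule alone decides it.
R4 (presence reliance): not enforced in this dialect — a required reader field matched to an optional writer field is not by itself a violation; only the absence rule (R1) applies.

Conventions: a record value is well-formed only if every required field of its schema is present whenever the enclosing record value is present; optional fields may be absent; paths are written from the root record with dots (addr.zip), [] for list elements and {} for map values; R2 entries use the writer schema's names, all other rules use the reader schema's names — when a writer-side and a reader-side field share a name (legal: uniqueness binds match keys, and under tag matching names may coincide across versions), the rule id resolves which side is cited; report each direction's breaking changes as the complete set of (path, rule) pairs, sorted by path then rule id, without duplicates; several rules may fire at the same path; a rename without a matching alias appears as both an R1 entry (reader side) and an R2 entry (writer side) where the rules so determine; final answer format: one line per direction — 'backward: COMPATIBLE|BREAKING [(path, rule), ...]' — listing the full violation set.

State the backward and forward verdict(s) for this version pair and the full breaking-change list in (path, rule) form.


backward: COMPATIBLE []; forward: COMPATIBLE []

in Order below, arrows point writer -> reader
checking backward for Order: reader v2 against writer v1:
  extras: map<string, bool> -> map<string, bool>, writer required; from extras
  rating: float64 -> float64, writer required; from rating
  no writer field matches reader primary
  active: bool -> bool, writer optional; from verified
  primary (writer side), unknown to reader
  nothing fires on Order: backward is COMPATIBLE
checking forward for Order: reader v1 against writer v2:
  extras: map<string, bool> -> map<string, bool>, writer required; from extras
  rating: float64 -> float64, writer required; from rating
  no writer field matches reader primary
  verified: bool -> bool, writer optional; from active
  primary (writer side), unknown to reader
  nothing fires on Order: forward is COMPATIBLE


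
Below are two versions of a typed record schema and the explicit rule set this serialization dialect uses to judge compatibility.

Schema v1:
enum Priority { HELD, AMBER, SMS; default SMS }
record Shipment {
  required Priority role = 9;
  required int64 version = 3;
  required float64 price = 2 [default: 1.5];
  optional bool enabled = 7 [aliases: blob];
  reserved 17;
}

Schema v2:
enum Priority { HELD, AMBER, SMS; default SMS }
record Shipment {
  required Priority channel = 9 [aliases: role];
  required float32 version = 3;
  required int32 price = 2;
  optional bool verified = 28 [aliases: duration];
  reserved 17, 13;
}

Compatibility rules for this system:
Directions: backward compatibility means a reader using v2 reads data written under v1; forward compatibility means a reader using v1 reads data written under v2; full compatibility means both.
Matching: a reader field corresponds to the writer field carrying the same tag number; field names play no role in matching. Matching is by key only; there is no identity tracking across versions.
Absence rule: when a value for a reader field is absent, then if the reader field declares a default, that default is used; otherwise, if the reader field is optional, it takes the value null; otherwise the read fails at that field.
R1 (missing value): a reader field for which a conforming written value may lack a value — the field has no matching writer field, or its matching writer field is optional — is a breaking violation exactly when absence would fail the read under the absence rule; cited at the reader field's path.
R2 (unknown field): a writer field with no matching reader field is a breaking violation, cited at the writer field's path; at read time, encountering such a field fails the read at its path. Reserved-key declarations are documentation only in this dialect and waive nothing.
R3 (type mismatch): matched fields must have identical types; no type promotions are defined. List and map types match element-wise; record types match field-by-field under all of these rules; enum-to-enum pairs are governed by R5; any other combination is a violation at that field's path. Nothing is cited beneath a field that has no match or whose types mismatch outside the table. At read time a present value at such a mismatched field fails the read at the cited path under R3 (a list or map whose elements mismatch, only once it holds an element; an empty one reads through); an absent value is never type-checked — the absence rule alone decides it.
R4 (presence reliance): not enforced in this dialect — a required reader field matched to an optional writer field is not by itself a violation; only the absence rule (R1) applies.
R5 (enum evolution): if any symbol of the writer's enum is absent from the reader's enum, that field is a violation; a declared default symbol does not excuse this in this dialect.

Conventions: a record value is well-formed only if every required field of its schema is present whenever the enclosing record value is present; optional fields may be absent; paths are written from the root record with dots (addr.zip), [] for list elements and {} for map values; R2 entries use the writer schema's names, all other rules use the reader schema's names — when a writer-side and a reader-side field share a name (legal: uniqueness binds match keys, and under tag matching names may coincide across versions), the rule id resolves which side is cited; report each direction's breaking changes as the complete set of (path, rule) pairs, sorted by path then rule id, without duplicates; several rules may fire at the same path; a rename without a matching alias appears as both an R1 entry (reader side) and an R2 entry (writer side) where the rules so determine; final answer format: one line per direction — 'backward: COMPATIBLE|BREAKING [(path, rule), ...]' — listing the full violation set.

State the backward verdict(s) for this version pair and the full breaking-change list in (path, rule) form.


backward: BREAKING [(enabled, R2), (price, R3), (version, R3)]

in Shipment below, arrows point writer -> reader
backward for Shipment (reader v2, writer v1):
  Priority -> Priority, writer required: channel aligns to role
  int64 -> float32, writer required: version aligns to version
  float64 -> int32, writer required: price aligns to price
  verified: no writer match
  leftover writer field: enabled
  rule R2 violated at enabled
  rule R3 violated at price
  rule R3 violated at version
  => 3 violation(s): backward is BREAKING for Shipment
checking off the Shipment differences that do not matter here:
  renamed field role to channel in record Shipment (alias role declared on the renamed field) -> no rule fires on it in Shipment's dialect; the asked verdict holds
  added field verified to record Shipment: optional bool, tag 28 (in v2 it sits last) -> matters only for Shipment's forward compatibility — outside the asked direction


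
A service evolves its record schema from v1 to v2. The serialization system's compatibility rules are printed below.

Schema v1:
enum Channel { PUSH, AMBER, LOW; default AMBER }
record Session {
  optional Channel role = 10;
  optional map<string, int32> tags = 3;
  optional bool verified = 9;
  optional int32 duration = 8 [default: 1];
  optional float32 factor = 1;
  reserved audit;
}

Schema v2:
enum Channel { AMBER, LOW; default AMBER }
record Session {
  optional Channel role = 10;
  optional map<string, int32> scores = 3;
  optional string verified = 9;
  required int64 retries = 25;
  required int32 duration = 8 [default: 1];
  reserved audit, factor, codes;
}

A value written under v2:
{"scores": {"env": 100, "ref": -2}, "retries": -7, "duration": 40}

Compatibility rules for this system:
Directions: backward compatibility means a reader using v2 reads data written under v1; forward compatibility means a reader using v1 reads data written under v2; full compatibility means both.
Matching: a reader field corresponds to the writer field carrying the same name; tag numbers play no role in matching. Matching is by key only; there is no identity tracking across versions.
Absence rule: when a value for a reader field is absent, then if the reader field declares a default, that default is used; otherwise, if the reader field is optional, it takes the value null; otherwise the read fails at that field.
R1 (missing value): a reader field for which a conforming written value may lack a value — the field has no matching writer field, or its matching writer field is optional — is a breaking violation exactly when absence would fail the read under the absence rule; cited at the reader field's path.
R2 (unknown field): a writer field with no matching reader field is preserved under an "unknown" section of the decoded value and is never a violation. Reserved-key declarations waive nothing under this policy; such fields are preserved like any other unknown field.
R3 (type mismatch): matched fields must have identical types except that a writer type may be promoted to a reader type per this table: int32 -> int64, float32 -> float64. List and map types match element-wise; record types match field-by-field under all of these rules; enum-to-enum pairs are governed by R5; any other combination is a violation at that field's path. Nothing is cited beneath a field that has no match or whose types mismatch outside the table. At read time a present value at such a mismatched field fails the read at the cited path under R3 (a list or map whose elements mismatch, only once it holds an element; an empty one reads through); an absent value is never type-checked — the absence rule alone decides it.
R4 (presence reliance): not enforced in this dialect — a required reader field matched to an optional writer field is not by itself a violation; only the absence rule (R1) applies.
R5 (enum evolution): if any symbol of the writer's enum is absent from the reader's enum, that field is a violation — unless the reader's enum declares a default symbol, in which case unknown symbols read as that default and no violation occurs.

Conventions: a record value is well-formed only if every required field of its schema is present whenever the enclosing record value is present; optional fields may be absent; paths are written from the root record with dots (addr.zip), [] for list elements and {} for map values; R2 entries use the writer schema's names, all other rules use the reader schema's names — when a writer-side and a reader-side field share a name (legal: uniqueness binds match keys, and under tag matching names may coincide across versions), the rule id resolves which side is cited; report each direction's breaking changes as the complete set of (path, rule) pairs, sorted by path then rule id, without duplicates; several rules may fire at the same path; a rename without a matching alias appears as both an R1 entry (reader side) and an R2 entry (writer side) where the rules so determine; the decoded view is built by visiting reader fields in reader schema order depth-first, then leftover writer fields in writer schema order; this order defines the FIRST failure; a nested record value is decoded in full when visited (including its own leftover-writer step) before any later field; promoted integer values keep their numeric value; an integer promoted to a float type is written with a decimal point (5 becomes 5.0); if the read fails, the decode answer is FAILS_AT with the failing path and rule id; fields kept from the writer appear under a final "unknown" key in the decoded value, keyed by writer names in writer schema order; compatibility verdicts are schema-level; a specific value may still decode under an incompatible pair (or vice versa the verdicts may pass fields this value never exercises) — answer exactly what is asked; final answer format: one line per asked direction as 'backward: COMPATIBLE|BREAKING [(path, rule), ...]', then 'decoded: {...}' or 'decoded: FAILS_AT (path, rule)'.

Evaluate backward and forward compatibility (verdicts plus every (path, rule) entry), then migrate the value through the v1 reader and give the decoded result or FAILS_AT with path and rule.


in Session below, arrows point writer -> reader
backward for Session (reader v2, writer v1):
  Channel -> Channel, writer optional: role aligns to role
  scores has no writer counterpart
  bool -> string, writer optional: verified aligns to verified
  retries has no writer counterpart
  int32 -> int32, writer optional: duration aligns to duration
  tags (writer side), unknown to reader
  factor (writer side), unknown to reader
  R1 fires at retries
  R3 fires at verified
  => backward verdict for Session: BREAKING, 2 violation(s)
forward for Session (reader v1, writer v2):
  Channel -> Channel, writer optional: role aligns to role
  tags has no writer counterpart
  string -> bool, writer optional: verified aligns to verified
  int32 -> int32, writer required: duration aligns to duration
  factor has no writer counterpart
  scores (writer side), unknown to reader
  retries (writer side), unknown to reader
  R3 fires at verified
  => forward verdict for Session: BREAKING, 1 violation(s)
migrating the Session value to v1:
  role := null (missing; optional => null)
  tags := null (missing; optional => null)
  verified := null (missing; optional => null)
  duration := 40
  factor := null (missing; optional => null)
  writer scores: kept under "unknown"
  writer retries: kept under "unknown"
  => decoded: {"role": null, "tags": null, "verified": null, "duration": 40, "factor": null, "unknown": {"scores": {"env": 100, "ref": -2}, "retries": -7}}

backward: BREAKING [(retries, R1), (verified, R3)]; forward: BREAKING [(verified, R3)]; decoded: {"role": null, "tags": null, "verified": null, "duration": 40, "factor": null, "unknown": {"scores": {"env": 100, "ref": -2}, "retries": -7}}


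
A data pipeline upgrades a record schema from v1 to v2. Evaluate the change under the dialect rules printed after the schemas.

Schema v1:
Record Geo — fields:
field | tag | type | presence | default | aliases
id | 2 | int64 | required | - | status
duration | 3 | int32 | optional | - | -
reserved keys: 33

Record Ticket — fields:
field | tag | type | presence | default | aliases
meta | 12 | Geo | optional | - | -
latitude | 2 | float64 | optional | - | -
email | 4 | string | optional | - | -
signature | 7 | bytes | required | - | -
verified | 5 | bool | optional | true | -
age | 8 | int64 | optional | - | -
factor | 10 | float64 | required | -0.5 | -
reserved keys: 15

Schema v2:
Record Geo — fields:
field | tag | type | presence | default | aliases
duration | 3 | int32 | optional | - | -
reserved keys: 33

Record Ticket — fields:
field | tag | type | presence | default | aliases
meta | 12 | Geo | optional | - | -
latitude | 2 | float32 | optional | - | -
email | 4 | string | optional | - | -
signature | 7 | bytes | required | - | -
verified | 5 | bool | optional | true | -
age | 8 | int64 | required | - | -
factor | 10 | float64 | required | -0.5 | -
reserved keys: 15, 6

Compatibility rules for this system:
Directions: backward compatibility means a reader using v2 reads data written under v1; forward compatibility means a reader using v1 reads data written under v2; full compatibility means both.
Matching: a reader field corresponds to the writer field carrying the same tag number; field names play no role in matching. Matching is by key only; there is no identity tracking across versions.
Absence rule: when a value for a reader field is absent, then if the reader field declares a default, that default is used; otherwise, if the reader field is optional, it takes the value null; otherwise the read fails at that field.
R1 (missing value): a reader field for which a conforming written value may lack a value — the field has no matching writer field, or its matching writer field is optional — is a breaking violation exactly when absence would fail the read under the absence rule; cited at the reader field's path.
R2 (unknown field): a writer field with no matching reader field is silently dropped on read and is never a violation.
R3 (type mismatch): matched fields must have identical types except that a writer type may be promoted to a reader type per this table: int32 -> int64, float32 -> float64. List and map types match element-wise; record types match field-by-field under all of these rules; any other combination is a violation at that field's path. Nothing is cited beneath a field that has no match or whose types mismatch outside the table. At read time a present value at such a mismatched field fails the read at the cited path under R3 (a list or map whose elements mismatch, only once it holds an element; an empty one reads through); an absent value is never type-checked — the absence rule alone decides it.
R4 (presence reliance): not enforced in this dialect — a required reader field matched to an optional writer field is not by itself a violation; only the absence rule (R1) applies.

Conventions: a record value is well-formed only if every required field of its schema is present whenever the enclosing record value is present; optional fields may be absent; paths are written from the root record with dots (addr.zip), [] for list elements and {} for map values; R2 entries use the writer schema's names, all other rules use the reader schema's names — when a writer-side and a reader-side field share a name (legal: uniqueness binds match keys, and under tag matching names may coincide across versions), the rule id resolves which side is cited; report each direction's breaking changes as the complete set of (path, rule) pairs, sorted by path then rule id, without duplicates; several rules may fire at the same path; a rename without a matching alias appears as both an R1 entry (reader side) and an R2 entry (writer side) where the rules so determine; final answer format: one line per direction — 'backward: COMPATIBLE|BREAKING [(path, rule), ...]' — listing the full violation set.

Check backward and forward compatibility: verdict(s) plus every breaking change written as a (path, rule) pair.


arrows below run writer -> reader for Ticket
backward for Ticket (reader v2, writer v1):
  meta: paired with writer meta (Geo -> Geo; writer optional)
  latitude: paired with writer latitude (float64 -> float32; writer optional)
  email: paired with writer email (string -> string; writer optional)
  signature: paired with writer signature (bytes -> bytes; writer required)
  verified: paired with writer verified (bool -> bool; writer optional)
  age: paired with writer age (int64 -> int64; writer optional)
  factor: paired with writer factor (float64 -> float64; writer required)
  meta.duration: paired with writer meta.duration (int32 -> int32; writer optional)
  writer meta.id: unknown to reader
  breaking: (age, R1)
  breaking: (latitude, R3)
  => 2 violation(s): backward is BREAKING for Ticket
forward for Ticket (reader v1, writer v2):
  meta: paired with writer meta (Geo -> Geo; writer optional)
  latitude: paired with writer latitude (float32 -> float64; writer optional)
  email: paired with writer email (string -> string; writer optional)
  signature: paired with writer signature (bytes -> bytes; writer required)
  verified: paired with writer verified (bool -> bool; writer optional)
  age: paired with writer age (int64 -> int64; writer required)
  factor: paired with writer factor (float64 -> float64; writer required)
  no writer field matches reader meta.id
  meta.duration: paired with writer meta.duration (int32 -> int32; writer optional)
  breaking: (meta.id, R1)
  => 1 violation(s): forward is BREAKING for Ticket

backward: BREAKING [(age, R1), (latitude, R3)]; forward: BREAKING [(meta.id, R1)]


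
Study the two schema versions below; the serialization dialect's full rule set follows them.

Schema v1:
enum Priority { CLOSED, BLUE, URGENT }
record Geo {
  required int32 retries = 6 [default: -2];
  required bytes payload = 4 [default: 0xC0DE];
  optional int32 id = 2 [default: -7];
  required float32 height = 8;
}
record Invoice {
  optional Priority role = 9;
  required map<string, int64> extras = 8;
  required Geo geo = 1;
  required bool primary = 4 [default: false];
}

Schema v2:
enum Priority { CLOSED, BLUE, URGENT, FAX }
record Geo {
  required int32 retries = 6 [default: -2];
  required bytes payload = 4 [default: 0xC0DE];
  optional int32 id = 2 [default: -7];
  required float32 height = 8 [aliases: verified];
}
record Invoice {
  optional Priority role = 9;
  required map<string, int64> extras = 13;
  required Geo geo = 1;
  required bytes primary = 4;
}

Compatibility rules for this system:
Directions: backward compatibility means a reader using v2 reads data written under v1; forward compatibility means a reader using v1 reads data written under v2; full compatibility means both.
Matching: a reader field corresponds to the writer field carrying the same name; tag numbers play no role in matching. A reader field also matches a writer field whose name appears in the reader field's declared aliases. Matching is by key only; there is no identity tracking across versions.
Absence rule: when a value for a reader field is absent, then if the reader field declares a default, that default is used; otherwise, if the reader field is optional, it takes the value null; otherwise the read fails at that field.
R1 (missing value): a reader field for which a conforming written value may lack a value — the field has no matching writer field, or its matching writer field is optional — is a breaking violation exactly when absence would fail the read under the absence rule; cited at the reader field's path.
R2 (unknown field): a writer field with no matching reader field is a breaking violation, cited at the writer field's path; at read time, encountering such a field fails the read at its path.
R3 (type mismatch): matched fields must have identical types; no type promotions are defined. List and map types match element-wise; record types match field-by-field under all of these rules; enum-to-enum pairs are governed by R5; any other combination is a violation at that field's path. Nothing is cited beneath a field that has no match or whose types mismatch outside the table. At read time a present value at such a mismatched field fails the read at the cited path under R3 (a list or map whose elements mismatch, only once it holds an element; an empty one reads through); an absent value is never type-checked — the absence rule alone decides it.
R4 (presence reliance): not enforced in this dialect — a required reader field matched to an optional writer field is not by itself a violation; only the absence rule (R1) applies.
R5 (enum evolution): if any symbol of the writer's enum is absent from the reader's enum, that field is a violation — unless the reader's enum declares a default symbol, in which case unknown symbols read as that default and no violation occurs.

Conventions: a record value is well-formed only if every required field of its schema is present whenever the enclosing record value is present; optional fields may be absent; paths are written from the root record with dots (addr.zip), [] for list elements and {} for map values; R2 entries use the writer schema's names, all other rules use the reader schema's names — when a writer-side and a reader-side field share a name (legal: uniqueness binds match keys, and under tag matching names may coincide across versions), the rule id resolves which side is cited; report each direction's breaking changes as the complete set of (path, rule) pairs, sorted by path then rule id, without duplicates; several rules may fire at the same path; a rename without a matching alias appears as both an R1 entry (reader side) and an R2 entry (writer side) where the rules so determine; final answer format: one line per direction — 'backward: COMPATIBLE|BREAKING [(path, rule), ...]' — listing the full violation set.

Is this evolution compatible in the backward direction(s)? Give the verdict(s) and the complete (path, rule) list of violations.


in Invoice below, arrows point writer -> reader
backward on Invoice — v2 reading data written by v1:
  Priority -> Priority, writer optional: role aligns to role
  map<string, int64> -> map<string, int64>, writer required: extras aligns to extras
  Geo -> Geo, writer required: geo aligns to geo
  bool -> bytes, writer required: primary aligns to primary
  int32 -> int32, writer required: geo.retries aligns to geo.retries
  bytes -> bytes, writer required: geo.payload aligns to geo.payload
  int32 -> int32, writer optional: geo.id aligns to geo.id
  float32 -> float32, writer required: geo.height aligns to geo.height
  breaking: (primary, R3)
  => backward verdict for Invoice: BREAKING, 1 violation(s)
ruling out the remaining Invoice differences:
  enum Priority (field role in record Invoice): symbol FAX added -> affects forward compatibility only, which is not asked
  field extras in record Invoice: tag 8 changed to 13 -> triggers nothing under Invoice's printed rules — same verdict

backward: BREAKING [(primary, R3)]


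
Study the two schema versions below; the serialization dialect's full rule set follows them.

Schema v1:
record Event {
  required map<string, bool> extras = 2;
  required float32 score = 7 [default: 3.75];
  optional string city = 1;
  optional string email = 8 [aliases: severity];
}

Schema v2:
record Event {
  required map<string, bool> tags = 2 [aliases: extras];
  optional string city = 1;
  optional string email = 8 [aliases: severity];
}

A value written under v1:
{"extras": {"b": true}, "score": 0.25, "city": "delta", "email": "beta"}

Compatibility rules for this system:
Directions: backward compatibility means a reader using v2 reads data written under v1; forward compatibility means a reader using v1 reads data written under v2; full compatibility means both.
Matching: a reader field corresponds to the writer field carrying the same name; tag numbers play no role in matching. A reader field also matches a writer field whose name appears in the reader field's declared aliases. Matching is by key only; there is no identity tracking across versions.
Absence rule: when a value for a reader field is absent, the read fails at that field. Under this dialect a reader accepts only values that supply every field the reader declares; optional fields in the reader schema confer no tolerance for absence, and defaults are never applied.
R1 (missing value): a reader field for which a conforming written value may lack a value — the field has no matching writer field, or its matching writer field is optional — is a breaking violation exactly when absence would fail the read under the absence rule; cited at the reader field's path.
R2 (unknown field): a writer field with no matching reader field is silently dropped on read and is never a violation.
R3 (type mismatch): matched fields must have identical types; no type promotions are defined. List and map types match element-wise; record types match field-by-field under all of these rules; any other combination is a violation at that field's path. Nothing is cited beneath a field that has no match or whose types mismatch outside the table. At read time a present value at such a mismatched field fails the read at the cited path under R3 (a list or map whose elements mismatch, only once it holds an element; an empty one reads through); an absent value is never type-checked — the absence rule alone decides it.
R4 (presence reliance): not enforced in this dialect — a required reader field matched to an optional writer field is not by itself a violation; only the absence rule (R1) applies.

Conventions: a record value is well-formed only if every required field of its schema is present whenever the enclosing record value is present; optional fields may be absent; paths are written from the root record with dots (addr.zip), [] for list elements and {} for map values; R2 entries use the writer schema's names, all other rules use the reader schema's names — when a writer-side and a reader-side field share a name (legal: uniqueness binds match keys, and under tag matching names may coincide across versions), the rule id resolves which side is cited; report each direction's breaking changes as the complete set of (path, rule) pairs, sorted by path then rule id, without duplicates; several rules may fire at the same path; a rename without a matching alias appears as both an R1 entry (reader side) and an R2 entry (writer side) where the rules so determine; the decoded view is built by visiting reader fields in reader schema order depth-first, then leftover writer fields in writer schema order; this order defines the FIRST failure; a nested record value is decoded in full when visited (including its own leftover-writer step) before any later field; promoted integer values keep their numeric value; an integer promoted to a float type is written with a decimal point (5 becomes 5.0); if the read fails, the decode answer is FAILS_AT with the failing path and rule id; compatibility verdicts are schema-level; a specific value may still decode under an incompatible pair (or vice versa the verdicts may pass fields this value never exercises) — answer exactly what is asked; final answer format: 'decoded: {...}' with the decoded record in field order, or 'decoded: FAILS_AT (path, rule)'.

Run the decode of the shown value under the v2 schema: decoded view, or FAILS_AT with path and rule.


decoded: {"tags": {"b": true}, "city": "delta", "email": "beta"}

in Event below, arrows point writer -> reader
migrating the Event value to v2:
  tags := {"b": true} (from writer extras)
  city := "delta"
  email := "beta"
  writer score: unknown -> dropped
  => decoded: {"tags": {"b": true}, "city": "delta", "email": "beta"}


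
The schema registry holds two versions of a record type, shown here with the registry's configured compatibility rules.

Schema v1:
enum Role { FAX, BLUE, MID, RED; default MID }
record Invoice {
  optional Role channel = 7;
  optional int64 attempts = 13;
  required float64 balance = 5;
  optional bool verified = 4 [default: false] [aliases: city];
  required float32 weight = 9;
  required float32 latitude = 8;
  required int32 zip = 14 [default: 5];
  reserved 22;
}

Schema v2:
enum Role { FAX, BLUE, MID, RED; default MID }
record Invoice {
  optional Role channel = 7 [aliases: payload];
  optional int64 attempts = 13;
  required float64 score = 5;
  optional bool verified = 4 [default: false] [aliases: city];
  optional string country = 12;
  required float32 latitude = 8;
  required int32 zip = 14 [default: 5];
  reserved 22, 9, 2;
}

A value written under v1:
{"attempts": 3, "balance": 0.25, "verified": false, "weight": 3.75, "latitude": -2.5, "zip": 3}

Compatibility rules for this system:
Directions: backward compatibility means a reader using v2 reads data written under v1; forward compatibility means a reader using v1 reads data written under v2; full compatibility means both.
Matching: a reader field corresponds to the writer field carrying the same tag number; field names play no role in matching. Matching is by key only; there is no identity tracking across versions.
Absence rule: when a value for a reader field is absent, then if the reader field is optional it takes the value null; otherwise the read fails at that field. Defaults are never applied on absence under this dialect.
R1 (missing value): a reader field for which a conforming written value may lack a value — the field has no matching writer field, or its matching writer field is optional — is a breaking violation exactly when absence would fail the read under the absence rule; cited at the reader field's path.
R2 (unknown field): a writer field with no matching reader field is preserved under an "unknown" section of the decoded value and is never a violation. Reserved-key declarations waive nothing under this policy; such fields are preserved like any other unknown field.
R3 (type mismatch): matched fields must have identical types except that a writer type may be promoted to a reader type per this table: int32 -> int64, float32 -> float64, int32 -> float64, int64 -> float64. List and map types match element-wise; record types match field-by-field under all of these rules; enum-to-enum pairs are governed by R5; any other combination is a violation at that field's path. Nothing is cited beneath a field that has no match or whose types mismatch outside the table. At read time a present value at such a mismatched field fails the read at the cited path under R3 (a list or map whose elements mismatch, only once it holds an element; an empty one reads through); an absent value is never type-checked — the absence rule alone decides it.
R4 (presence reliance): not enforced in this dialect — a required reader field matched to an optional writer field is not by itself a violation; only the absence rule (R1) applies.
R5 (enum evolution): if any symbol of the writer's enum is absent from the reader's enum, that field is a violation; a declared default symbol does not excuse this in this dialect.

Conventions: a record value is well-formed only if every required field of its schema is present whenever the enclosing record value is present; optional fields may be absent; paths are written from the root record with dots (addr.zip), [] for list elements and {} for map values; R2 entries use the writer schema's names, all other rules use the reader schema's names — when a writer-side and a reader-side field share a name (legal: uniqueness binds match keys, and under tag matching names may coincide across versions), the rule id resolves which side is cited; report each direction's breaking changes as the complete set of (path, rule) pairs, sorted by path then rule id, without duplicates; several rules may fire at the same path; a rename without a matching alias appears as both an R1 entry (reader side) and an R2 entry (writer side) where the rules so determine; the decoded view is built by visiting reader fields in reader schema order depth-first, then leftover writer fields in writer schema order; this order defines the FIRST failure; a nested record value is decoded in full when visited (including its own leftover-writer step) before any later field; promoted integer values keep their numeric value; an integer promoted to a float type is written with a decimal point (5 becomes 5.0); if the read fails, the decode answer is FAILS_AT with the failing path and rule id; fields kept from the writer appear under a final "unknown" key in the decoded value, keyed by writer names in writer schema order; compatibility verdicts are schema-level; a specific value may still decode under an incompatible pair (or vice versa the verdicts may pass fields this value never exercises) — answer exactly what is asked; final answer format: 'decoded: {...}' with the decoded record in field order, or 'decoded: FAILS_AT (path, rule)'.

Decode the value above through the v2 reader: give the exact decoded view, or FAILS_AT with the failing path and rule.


decoded: {"channel": null, "attempts": 3, "score": 0.25, "verified": false, "country": null, "latitude": -2.5, "zip": 3, "unknown": {"weight": 3.75}}

the writer's type comes first in each Invoice pair
decode walk for Invoice under reader schema v2:
  channel := null (missing; optional => null)
  attempts := 3
  score := 0.25 (from writer balance)
  verified := false
  country := null (missing; optional => null)
  latitude := -2.5
  zip := 3
  writer weight: kept under "unknown"
  => decoded: {"channel": null, "attempts": 3, "score": 0.25, "verified": false, "country": null, "latitude": -2.5, "zip": 3, "unknown": {"weight": 3.75}}
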